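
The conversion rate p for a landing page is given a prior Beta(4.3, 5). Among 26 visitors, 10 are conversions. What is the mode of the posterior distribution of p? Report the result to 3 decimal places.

Prior: Beta(4.3, 5).
Data: 10 successes in 26 trials. The binomial likelihood contributes p^10(1−p)^16, so the posterior is Beta(4.3+10, 5+16) = Beta(14.3, 21).
For Beta(a, b) with a, b > 1 the mode is (a−1)/(a+b−2) = 13.3/33.3 ≈ 0.399.

p̂_MAP = 0.399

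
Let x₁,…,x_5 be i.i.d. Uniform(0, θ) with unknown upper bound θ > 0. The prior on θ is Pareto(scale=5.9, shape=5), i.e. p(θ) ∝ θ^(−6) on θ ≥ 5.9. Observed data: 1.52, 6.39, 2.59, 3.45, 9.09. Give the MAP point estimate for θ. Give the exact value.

θ̂_MAP = 9.09

The Uniform(0, θ) likelihood is θ^(−n) for θ ≥ max(xᵢ), zero otherwise. Here max(xᵢ) = 9.09.
Posterior ∝ θ^(−6) · θ^(−5) = θ^(−11) on θ ≥ max(5.9, 9.09) = 9.09.
This density is strictly decreasing in θ, so the posterior mode lies at the lower boundary of the support.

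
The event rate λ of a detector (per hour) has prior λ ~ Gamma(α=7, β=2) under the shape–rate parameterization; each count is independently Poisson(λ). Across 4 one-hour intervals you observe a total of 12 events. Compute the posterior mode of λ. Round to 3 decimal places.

Σxᵢ = 12, n = 4.
Posterior ∝ λ^6e^(−2λ) · λ^12e^(−4λ) = λ^18e^(−6λ), i.e. Gamma(shape=19, rate=6).
The mode of a Gamma(a, b) with a ≥ 1 (shape–rate) is (a−1)/b = 18/6 ≈ 3.000.

λ̂_MAP = 3.000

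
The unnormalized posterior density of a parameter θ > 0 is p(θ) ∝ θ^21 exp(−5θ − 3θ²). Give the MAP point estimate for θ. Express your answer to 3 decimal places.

θ̂_MAP = 1.500

ℓ'(θ) = 21/θ − 5 − 6θ. Setting this to zero and multiplying by θ: 6θ² + 5θ − 21 = 0.
θ = (−5 + √(5² + 4·6·21)) / (2·6) = (−5 + √529) / 12 = (−5 + 23)/12 = 3/2.
ℓ''(θ) = −21/θ² − 6 < 0, confirming a maximum.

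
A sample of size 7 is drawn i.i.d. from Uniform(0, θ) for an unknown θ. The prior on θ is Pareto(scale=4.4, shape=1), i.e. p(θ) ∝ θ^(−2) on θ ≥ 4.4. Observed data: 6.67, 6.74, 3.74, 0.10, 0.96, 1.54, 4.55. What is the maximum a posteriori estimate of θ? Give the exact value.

θ̂_MAP = 6.74

The Uniform(0, θ) likelihood is θ^(−n) for θ ≥ max(xᵢ), zero otherwise. Here max(xᵢ) = 6.74.
Posterior ∝ θ^(−2) · θ^(−7) = θ^(−9) on θ ≥ max(4.4, 6.74) = 6.74.
This density is strictly decreasing in θ, so the posterior mode lies at the lower boundary of the support.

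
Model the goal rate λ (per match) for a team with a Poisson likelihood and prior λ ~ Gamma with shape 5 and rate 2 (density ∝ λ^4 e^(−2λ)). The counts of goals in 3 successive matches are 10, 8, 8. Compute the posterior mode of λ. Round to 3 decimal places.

λ̂_MAP = 6.000

Σxᵢ = 10+8+8 = 26, with n = 3.
Posterior ∝ λ^4e^(−2λ) · λ^26e^(−3λ) = λ^30e^(−5λ), i.e. Gamma(shape=31, rate=5).
The mode of a Gamma(a, b) with a ≥ 1 (shape–rate) is (a−1)/b = 30/5 ≈ 6.000.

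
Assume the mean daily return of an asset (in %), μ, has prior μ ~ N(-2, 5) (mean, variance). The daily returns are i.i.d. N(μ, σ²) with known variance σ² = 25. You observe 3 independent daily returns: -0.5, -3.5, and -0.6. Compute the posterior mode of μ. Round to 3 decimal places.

n = 3; x̄ = ((-0.5) + (-3.5) + (-0.6))/3 = -4.6/3 = -23/15 ≈ -1.5333.
For a Normal prior and Normal likelihood with known variance, the posterior is Normal; its mode equals its mean, the precision-weighted average.
Prior precision 1/σ₀² = 1/5 = 0.2; data precision n/σ² = 3/25 = 0.12.
μ̂ = (0.2·(-2) + 0.12·(-23/15)) / (0.2 + 0.12) = (-0.584)/0.32 = -1.825.

μ̂_MAP = -1.825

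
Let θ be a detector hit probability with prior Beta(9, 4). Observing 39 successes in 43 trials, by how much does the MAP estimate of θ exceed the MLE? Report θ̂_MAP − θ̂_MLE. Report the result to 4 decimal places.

MAP − MLE = -0.0366

Posterior is Beta(48, 8); MAP = (48−1)/(56−2) = 47/54 ≈ 0.87037.
MLE ignores the prior: θ̂_MLE = k/n = 39/43 ≈ 0.90698.
Difference = 47/54 − 39/43 = -85/2322 ≈ -0.0366.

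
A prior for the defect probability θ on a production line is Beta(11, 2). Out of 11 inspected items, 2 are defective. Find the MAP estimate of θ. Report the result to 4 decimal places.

θ̂_MAP = 0.5455

Prior: Beta(11, 2).
Data: 2 successes in 11 trials. The binomial likelihood contributes θ^2(1−θ)^9, so the posterior is Beta(11+2, 2+9) = Beta(13, 11).
For Beta(a, b) with a, b > 1 the mode is (a−1)/(a+b−2) = 12/22 ≈ 0.5455.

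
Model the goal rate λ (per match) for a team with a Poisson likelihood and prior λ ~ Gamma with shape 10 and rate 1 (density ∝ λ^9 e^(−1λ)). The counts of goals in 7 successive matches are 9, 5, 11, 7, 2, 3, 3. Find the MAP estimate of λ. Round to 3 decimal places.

λ̂_MAP = 6.125

Σxᵢ = 9+5+11+7+2+3+3 = 40, with n = 7.
Posterior ∝ λ^9e^(−1λ) · λ^40e^(−7λ) = λ^49e^(−8λ), i.e. Gamma(shape=50, rate=8).
The mode of a Gamma(a, b) with a ≥ 1 (shape–rate) is (a−1)/b = 49/8 ≈ 6.125.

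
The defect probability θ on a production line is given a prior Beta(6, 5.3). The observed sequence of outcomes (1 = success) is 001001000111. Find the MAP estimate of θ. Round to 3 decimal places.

Prior: Beta(6, 5.3).
Data: 5 successes in 12 trials (from the sequence). The binomial likelihood contributes θ^5(1−θ)^7, so the posterior is Beta(6+5, 5.3+7) = Beta(11, 12.3).
For Beta(a, b) with a, b > 1 the mode is (a−1)/(a+b−2) = 10/21.3 ≈ 0.469.

θ̂_MAP = 0.469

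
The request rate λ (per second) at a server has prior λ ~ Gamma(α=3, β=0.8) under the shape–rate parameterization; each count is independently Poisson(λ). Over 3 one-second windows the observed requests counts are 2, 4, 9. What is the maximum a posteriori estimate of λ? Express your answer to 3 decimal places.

Σxᵢ = 2+4+9 = 15, with n = 3.
Posterior ∝ λ^2e^(−0.8λ) · λ^15e^(−3λ) = λ^17e^(−3.8λ), i.e. Gamma(shape=18, rate=3.8).
The mode of a Gamma(a, b) with a ≥ 1 (shape–rate) is (a−1)/b = 17/3.8 ≈ 4.474.

λ̂_MAP = 4.474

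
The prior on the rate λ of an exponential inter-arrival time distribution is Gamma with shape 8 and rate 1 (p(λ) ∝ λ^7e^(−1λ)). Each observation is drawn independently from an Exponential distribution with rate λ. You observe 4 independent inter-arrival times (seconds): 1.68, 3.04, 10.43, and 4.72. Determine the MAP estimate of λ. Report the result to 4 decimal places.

λ̂_MAP = 0.5271

The Exponential(rate=λ) likelihood is ∝ λ^n e^(−λΣtᵢ). Here n = 4 and Σtᵢ = 1.68 + 3.04 + 10.43 + 4.72 = 19.87.
Posterior ∝ λ^7e^(−1λ) · λ^4e^(−19.87λ) = λ^11e^(−20.87λ), i.e. Gamma(12, 20.87).
Mode = (a−1)/b = 11/20.87 ≈ 0.5271.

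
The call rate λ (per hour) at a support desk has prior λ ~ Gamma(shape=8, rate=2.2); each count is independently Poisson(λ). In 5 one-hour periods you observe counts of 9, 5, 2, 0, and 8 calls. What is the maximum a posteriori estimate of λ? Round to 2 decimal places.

λ̂_MAP = 4.31

Σxᵢ = 9+5+2+0+8 = 24, with n = 5.
Posterior ∝ λ^7e^(−2.2λ) · λ^24e^(−5λ) = λ^31e^(−7.2λ), i.e. Gamma(shape=32, rate=7.2).
The mode of a Gamma(a, b) with a ≥ 1 (shape–rate) is (a−1)/b = 31/7.2 ≈ 4.31.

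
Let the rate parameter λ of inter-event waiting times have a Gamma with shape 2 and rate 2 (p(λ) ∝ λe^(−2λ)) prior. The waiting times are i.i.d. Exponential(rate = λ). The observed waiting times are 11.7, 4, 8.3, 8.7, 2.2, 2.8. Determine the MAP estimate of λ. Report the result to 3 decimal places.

The Exponential(rate=λ) likelihood is ∝ λ^n e^(−λΣtᵢ). Here n = 6 and Σtᵢ = 11.7 + 4 + 8.3 + 8.7 + 2.2 + 2.8 = 37.7.
Posterior ∝ λe^(−2λ) · λ^6e^(−37.7λ) = λ^7e^(−39.7λ), i.e. Gamma(8, 39.7).
Mode = (a−1)/b = 7/39.7 ≈ 0.176.

λ̂_MAP = 0.176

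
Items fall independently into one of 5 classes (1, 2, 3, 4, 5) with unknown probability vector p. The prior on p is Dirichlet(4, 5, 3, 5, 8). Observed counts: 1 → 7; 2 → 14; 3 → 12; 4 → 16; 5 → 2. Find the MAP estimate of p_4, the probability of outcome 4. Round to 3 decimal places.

The posterior is Dirichlet(αᵢ + nᵢ) = Dirichlet(11, 19, 15, 21, 10).
For a Dirichlet(a₁,…,a_K) with all aᵢ > 1, the mode has j-th component (aⱼ − 1)/(Σaᵢ − K).
Here Σaᵢ = 76 and K = 5, so p_4 = (21 − 1)/(76 − 5) = 20/71 ≈ 0.282.

MAP estimate: 0.282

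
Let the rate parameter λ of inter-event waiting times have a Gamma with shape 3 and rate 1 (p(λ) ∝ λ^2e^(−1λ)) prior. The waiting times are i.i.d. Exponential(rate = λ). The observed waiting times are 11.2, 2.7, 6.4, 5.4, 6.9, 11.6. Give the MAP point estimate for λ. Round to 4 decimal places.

λ̂_MAP = 0.1770

The Exponential(rate=λ) likelihood is ∝ λ^n e^(−λΣtᵢ). Here n = 6 and Σtᵢ = 11.2 + 2.7 + 6.4 + 5.4 + 6.9 + 11.6 = 44.2.
Posterior ∝ λ^2e^(−1λ) · λ^6e^(−44.2λ) = λ^8e^(−45.2λ), i.e. Gamma(9, 45.2).
Mode = (a−1)/b = 8/45.2 ≈ 0.1770.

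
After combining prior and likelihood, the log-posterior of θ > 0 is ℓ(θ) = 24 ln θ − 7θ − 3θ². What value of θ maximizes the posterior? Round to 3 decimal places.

θ̂_MAP = 1.500

ℓ'(θ) = 24/θ − 7 − 6θ. Setting this to zero and multiplying by θ: 6θ² + 7θ − 24 = 0.
θ = (−7 + √(7² + 4·6·24)) / (2·6) = (−7 + √625) / 12 = (−7 + 25)/12 = 3/2.
ℓ''(θ) = −24/θ² − 6 < 0, confirming a maximum.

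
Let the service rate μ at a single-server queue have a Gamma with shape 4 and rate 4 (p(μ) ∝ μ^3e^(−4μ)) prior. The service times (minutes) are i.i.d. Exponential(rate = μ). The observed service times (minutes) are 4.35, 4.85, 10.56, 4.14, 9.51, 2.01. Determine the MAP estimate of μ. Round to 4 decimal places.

The Exponential(rate=μ) likelihood is ∝ μ^n e^(−μΣtᵢ). Here n = 6 and Σtᵢ = 4.35 + 4.85 + 10.56 + 4.14 + 9.51 + 2.01 = 35.42.
Posterior ∝ μ^3e^(−4μ) · μ^6e^(−35.42μ) = μ^9e^(−39.42μ), i.e. Gamma(10, 39.42).
Mode = (a−1)/b = 9/39.42 ≈ 0.2283.

μ̂_MAP = 0.2283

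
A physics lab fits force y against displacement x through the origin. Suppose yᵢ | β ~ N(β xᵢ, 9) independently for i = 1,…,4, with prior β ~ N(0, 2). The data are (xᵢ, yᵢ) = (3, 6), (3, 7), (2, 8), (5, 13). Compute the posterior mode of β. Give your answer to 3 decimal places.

β̂_MAP = 2.330

log p(β | y) = −Σ(yᵢ − βxᵢ)²/(2·9) − β²/(2·2) + const.
Setting the derivative to zero: Σxᵢ(yᵢ − βxᵢ)/9 − β/2 = 0, so β = Σxᵢyᵢ / (Σxᵢ² + σ²/τ²).
Σxᵢyᵢ = 3·6 + 3·7 + 2·8 + 5·13 = 120; Σxᵢ² = 47; σ²/τ² = 4.5.
β̂_MAP = 120 / (47 + 4.5) = 120/51.5 ≈ 2.330.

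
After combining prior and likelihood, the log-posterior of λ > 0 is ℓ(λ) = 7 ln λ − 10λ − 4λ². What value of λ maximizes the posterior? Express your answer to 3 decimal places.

λ̂_MAP = 0.500

ℓ'(λ) = 7/λ − 10 − 8λ. Setting this to zero and multiplying by λ: 8λ² + 10λ − 7 = 0.
λ = (−10 + √(10² + 4·8·7)) / (2·8) = (−10 + √324) / 16 = (−10 + 18)/16 = 1/2.
ℓ''(λ) = −7/λ² − 8 < 0, confirming a maximum.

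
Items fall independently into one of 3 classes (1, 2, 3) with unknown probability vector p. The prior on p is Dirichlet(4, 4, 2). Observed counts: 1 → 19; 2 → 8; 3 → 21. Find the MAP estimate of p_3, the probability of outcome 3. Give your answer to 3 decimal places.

The posterior is Dirichlet(αᵢ + nᵢ) = Dirichlet(23, 12, 23).
For a Dirichlet(a₁,…,a_K) with all aᵢ > 1, the mode has j-th component (aⱼ − 1)/(Σaᵢ − K).
Here Σaᵢ = 58 and K = 3, so p_3 = (23 − 1)/(58 − 3) = 22/55 ≈ 0.400.

MAP estimate: 0.400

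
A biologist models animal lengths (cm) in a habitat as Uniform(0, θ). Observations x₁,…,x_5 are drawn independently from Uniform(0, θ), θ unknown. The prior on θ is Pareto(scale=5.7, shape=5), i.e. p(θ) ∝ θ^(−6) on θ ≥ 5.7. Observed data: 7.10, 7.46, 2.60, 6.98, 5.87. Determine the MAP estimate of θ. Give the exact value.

The Uniform(0, θ) likelihood is θ^(−n) for θ ≥ max(xᵢ), zero otherwise. Here max(xᵢ) = 7.46.
Posterior ∝ θ^(−6) · θ^(−5) = θ^(−11) on θ ≥ max(5.7, 7.46) = 7.46.
This density is strictly decreasing in θ, so the posterior mode lies at the lower boundary of the support.

θ̂_MAP = 7.46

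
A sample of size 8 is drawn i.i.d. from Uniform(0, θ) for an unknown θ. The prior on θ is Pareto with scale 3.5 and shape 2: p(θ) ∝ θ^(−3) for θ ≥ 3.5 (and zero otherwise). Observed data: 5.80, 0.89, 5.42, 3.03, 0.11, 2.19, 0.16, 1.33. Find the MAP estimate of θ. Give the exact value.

θ̂_MAP = 5.80

The Uniform(0, θ) likelihood is θ^(−n) for θ ≥ max(xᵢ), zero otherwise. Here max(xᵢ) = 5.80.
Posterior ∝ θ^(−3) · θ^(−8) = θ^(−11) on θ ≥ max(3.5, 5.80) = 5.80.
This density is strictly decreasing in θ, so the posterior mode lies at the lower boundary of the support.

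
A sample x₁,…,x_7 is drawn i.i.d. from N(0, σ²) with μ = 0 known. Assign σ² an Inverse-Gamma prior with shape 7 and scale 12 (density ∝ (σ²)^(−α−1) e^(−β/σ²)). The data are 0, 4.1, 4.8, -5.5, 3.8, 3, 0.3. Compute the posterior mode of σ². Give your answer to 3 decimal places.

σ̂²_MAP = 5.114

Sum of squared deviations about the known mean: SS = (0−0)² + (4.1−0)² + (4.8−0)² + (-5.5−0)² + (3.8−0)² + (3−0)² + (0.3−0)² = 93.63.
The Normal likelihood contributes (σ²)^(−n/2) exp(−SS/(2σ²)), so the posterior is Inverse-Gamma(α + n/2, β + SS/2) = Inverse-Gamma(10.5, 58.815).
The mode of Inverse-Gamma(a, b) is b/(a+1) = 58.815/11.5 ≈ 5.114.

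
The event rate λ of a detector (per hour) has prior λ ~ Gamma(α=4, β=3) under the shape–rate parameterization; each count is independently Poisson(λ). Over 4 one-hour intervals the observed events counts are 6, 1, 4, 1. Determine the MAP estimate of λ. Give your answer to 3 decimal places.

λ̂_MAP = 2.143

Σxᵢ = 6+1+4+1 = 12, with n = 4.
Posterior ∝ λ^3e^(−3λ) · λ^12e^(−4λ) = λ^15e^(−7λ), i.e. Gamma(shape=16, rate=7).
The mode of a Gamma(a, b) with a ≥ 1 (shape–rate) is (a−1)/b = 15/7 ≈ 2.143.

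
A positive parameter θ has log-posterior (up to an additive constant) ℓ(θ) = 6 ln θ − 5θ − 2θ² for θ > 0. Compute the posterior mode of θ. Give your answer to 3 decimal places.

θ̂_MAP = 0.750

ℓ'(θ) = 6/θ − 5 − 4θ. Setting this to zero and multiplying by θ: 4θ² + 5θ − 6 = 0.
θ = (−5 + √(5² + 4·4·6)) / (2·4) = (−5 + √121) / 8 = (−5 + 11)/8 = 3/4.
ℓ''(θ) = −6/θ² − 4 < 0, confirming a maximum.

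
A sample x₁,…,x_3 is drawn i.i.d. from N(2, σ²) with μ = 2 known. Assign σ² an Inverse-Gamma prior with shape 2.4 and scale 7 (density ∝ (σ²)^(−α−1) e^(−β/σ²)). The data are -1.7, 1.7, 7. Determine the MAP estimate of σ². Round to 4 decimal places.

σ̂²_MAP = 5.3857

Sum of squared deviations about the known mean: SS = (-1.7−2)² + (1.7−2)² + (7−2)² = 38.78.
The Normal likelihood contributes (σ²)^(−n/2) exp(−SS/(2σ²)), so the posterior is Inverse-Gamma(α + n/2, β + SS/2) = Inverse-Gamma(3.9, 26.39).
The mode of Inverse-Gamma(a, b) is b/(a+1) = 26.39/4.9 ≈ 5.3857.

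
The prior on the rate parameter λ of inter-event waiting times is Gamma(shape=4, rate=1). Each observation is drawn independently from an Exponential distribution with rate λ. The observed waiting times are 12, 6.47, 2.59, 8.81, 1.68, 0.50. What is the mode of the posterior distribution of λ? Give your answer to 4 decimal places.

λ̂_MAP = 0.2723

The Exponential(rate=λ) likelihood is ∝ λ^n e^(−λΣtᵢ). Here n = 6 and Σtᵢ = 12 + 6.47 + 2.59 + 8.81 + 1.68 + 0.50 = 32.05.
Posterior ∝ λ^3e^(−1λ) · λ^6e^(−32.05λ) = λ^9e^(−33.05λ), i.e. Gamma(10, 33.05).
Mode = (a−1)/b = 9/33.05 ≈ 0.2723.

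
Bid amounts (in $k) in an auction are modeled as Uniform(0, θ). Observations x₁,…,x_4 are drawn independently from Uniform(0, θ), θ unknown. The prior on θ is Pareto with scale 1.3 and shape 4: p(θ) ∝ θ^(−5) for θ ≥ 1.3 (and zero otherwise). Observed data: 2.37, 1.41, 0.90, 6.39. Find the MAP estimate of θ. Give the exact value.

θ̂_MAP = 6.39

The Uniform(0, θ) likelihood is θ^(−n) for θ ≥ max(xᵢ), zero otherwise. Here max(xᵢ) = 6.39.
Posterior ∝ θ^(−5) · θ^(−4) = θ^(−9) on θ ≥ max(1.3, 6.39) = 6.39.
This density is strictly decreasing in θ, so the posterior mode lies at the lower boundary of the support.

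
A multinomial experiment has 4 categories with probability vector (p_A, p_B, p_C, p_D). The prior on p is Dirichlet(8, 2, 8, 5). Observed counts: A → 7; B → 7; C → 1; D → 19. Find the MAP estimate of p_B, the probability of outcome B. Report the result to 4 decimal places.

MAP estimate of p_B = 0.1509

The posterior is Dirichlet(αᵢ + nᵢ) = Dirichlet(15, 9, 9, 24).
For a Dirichlet(a₁,…,a_K) with all aᵢ > 1, the mode has j-th component (aⱼ − 1)/(Σaᵢ − K).
Here Σaᵢ = 57 and K = 4, so p_B = (9 − 1)/(57 − 4) = 8/53 ≈ 0.1509.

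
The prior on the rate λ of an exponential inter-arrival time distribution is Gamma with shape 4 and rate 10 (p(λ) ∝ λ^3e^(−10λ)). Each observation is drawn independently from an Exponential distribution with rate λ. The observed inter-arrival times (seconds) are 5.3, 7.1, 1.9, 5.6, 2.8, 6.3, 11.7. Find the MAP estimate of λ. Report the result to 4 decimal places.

The Exponential(rate=λ) likelihood is ∝ λ^n e^(−λΣtᵢ). Here n = 7 and Σtᵢ = 5.3 + 7.1 + 1.9 + 5.6 + 2.8 + 6.3 + 11.7 = 40.7.
Posterior ∝ λ^3e^(−10λ) · λ^7e^(−40.7λ) = λ^10e^(−50.7λ), i.e. Gamma(11, 50.7).
Mode = (a−1)/b = 10/50.7 ≈ 0.1972.

λ̂_MAP = 0.1972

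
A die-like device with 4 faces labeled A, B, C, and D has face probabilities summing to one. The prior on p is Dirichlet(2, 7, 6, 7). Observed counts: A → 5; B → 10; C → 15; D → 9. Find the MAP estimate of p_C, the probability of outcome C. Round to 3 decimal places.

The posterior is Dirichlet(αᵢ + nᵢ) = Dirichlet(7, 17, 21, 16).
For a Dirichlet(a₁,…,a_K) with all aᵢ > 1, the mode has j-th component (aⱼ − 1)/(Σaᵢ − K).
Here Σaᵢ = 61 and K = 4, so p_C = (21 − 1)/(61 − 4) = 20/57 ≈ 0.351.

MAP estimate of p_C = 0.351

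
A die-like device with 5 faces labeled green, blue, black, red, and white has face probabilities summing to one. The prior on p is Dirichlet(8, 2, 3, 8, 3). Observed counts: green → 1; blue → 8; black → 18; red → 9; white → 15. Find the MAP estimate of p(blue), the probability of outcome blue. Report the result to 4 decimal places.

The posterior is Dirichlet(αᵢ + nᵢ) = Dirichlet(9, 10, 21, 17, 18).
For a Dirichlet(a₁,…,a_K) with all aᵢ > 1, the mode has j-th component (aⱼ − 1)/(Σaᵢ − K).
Here Σaᵢ = 75 and K = 5, so p(blue) = (10 − 1)/(75 − 5) = 9/70 ≈ 0.1286.

MAP estimate of p(blue) = 0.1286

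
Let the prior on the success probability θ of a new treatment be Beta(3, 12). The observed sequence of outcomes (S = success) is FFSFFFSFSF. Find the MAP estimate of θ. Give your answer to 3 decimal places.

θ̂_MAP = 0.217

Prior: Beta(3, 12).
Data: 3 successes in 10 trials (from the sequence). The binomial likelihood contributes θ^3(1−θ)^7, so the posterior is Beta(3+3, 12+7) = Beta(6, 19).
For Beta(a, b) with a, b > 1 the mode is (a−1)/(a+b−2) = 5/23 ≈ 0.217.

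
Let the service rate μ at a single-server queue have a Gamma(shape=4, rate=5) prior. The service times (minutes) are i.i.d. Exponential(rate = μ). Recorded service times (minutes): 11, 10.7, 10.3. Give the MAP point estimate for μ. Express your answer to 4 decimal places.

The Exponential(rate=μ) likelihood is ∝ μ^n e^(−μΣtᵢ). Here n = 3 and Σtᵢ = 11 + 10.7 + 10.3 = 32.
Posterior ∝ μ^3e^(−5μ) · μ^3e^(−32μ) = μ^6e^(−37μ), i.e. Gamma(7, 37).
Mode = (a−1)/b = 6/37 ≈ 0.1622.

μ̂_MAP = 0.1622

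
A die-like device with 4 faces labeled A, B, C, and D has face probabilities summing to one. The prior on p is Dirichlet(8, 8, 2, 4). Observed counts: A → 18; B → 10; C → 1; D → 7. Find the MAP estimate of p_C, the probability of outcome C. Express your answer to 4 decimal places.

The posterior is Dirichlet(αᵢ + nᵢ) = Dirichlet(26, 18, 3, 11).
For a Dirichlet(a₁,…,a_K) with all aᵢ > 1, the mode has j-th component (aⱼ − 1)/(Σaᵢ − K).
Here Σaᵢ = 58 and K = 4, so p_C = (3 − 1)/(58 − 4) = 2/54 ≈ 0.0370.

MAP estimate of p_C = 0.0370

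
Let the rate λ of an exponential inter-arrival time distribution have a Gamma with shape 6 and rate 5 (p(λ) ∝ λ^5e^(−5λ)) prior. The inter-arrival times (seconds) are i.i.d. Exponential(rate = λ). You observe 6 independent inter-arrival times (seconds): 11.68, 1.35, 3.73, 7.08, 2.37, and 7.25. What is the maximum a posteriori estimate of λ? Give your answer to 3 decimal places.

The Exponential(rate=λ) likelihood is ∝ λ^n e^(−λΣtᵢ). Here n = 6 and Σtᵢ = 11.68 + 1.35 + 3.73 + 7.08 + 2.37 + 7.25 = 33.46.
Posterior ∝ λ^5e^(−5λ) · λ^6e^(−33.46λ) = λ^11e^(−38.46λ), i.e. Gamma(12, 38.46).
Mode = (a−1)/b = 11/38.46 ≈ 0.286.

λ̂_MAP = 0.286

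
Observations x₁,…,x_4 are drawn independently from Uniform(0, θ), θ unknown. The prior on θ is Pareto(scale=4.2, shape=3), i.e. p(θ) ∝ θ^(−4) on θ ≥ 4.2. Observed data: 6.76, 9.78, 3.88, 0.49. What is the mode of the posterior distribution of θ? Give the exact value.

θ̂_MAP = 9.78

The Uniform(0, θ) likelihood is θ^(−n) for θ ≥ max(xᵢ), zero otherwise. Here max(xᵢ) = 9.78.
Posterior ∝ θ^(−4) · θ^(−4) = θ^(−8) on θ ≥ max(4.2, 9.78) = 9.78.
This density is strictly decreasing in θ, so the posterior mode lies at the lower boundary of the support.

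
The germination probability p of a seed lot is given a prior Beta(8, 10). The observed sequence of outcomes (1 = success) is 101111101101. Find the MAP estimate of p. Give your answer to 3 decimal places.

p̂_MAP = 0.571

Prior: Beta(8, 10).
Data: 9 successes in 12 trials (from the sequence). The binomial likelihood contributes p^9(1−p)^3, so the posterior is Beta(8+9, 10+3) = Beta(17, 13).
For Beta(a, b) with a, b > 1 the mode is (a−1)/(a+b−2) = 16/28 ≈ 0.571.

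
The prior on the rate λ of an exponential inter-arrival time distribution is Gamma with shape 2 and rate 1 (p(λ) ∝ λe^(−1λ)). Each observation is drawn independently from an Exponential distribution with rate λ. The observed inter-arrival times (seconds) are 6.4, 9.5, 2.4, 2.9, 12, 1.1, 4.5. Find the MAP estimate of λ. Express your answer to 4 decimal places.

λ̂_MAP = 0.2010

The Exponential(rate=λ) likelihood is ∝ λ^n e^(−λΣtᵢ). Here n = 7 and Σtᵢ = 6.4 + 9.5 + 2.4 + 2.9 + 12 + 1.1 + 4.5 = 38.8.
Posterior ∝ λe^(−1λ) · λ^7e^(−38.8λ) = λ^8e^(−39.8λ), i.e. Gamma(9, 39.8).
Mode = (a−1)/b = 8/39.8 ≈ 0.2010.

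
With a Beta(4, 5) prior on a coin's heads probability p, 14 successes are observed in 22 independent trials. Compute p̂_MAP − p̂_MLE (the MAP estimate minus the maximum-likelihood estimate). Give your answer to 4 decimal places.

MAP − MLE = -0.0502

Posterior is Beta(18, 13); MAP = (18−1)/(31−2) = 17/29 ≈ 0.58621.
MLE ignores the prior: p̂_MLE = k/n = 14/22 ≈ 0.63636.
Difference = 17/29 − 14/22 = -16/319 ≈ -0.0502.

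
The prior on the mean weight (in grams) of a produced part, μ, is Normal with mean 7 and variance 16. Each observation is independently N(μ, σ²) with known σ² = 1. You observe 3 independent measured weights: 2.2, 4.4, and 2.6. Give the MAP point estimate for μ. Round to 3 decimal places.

μ̂_MAP = 3.147

n = 3; x̄ = (2.2 + 4.4 + 2.6)/3 = 9.2/3 = 46/15 ≈ 3.0667.
For a Normal prior and Normal likelihood with known variance, the posterior is Normal; its mode equals its mean, the precision-weighted average.
Prior precision 1/σ₀² = 1/16 = 0.0625; data precision n/σ² = 3/1 = 3.
μ̂ = (0.0625·7 + 3·(46/15)) / (0.0625 + 3) = 9.6375/3.0625 = 771/245 ≈ 3.147.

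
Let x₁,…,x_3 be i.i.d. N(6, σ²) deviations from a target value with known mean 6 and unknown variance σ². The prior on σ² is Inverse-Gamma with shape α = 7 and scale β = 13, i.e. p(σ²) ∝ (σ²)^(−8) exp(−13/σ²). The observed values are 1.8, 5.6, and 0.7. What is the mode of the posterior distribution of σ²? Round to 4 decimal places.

Sum of squared deviations about the known mean: SS = (1.8−6)² + (5.6−6)² + (0.7−6)² = 45.89.
The Normal likelihood contributes (σ²)^(−n/2) exp(−SS/(2σ²)), so the posterior is Inverse-Gamma(α + n/2, β + SS/2) = Inverse-Gamma(8.5, 35.945).
The mode of Inverse-Gamma(a, b) is b/(a+1) = 35.945/9.5 ≈ 3.7837.

σ̂²_MAP = 3.7837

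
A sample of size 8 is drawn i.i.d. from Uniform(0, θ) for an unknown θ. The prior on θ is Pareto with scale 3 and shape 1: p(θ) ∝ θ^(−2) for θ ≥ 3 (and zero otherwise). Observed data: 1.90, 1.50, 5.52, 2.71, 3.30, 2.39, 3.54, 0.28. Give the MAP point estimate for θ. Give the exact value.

θ̂_MAP = 5.52

The Uniform(0, θ) likelihood is θ^(−n) for θ ≥ max(xᵢ), zero otherwise. Here max(xᵢ) = 5.52.
Posterior ∝ θ^(−2) · θ^(−8) = θ^(−10) on θ ≥ max(3, 5.52) = 5.52.
This density is strictly decreasing in θ, so the posterior mode lies at the lower boundary of the support.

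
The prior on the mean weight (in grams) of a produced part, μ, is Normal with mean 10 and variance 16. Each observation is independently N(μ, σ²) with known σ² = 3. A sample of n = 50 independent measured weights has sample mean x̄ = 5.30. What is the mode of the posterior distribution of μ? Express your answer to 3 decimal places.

μ̂_MAP = 5.318

n = 50, x̄ = 5.30.
For a Normal prior and Normal likelihood with known variance, the posterior is Normal; its mode equals its mean, the precision-weighted average.
Prior precision 1/σ₀² = 1/16 = 0.0625; data precision n/σ² = 50/3.
μ̂ = (0.0625·10 + (50/3)·5.3) / (0.0625 + 50/3) = (2135/24)/(803/48) = 4270/803 ≈ 5.318.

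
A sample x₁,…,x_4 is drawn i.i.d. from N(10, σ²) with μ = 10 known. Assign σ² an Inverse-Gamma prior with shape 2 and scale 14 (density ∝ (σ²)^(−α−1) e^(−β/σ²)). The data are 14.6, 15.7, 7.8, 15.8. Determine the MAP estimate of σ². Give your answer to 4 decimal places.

σ̂²_MAP = 12.0130

Sum of squared deviations about the known mean: SS = (14.6−10)² + (15.7−10)² + (7.8−10)² + (15.8−10)² = 92.13.
The Normal likelihood contributes (σ²)^(−n/2) exp(−SS/(2σ²)), so the posterior is Inverse-Gamma(α + n/2, β + SS/2) = Inverse-Gamma(4, 60.065).
The mode of Inverse-Gamma(a, b) is b/(a+1) = 60.065/5 ≈ 12.0130.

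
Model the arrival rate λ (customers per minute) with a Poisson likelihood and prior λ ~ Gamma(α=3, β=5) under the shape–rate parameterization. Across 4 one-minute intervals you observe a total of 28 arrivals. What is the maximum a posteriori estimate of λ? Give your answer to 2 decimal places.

λ̂_MAP = 3.33

Σxᵢ = 28, n = 4.
Posterior ∝ λ^2e^(−5λ) · λ^28e^(−4λ) = λ^30e^(−9λ), i.e. Gamma(shape=31, rate=9).
The mode of a Gamma(a, b) with a ≥ 1 (shape–rate) is (a−1)/b = 30/9 ≈ 3.33.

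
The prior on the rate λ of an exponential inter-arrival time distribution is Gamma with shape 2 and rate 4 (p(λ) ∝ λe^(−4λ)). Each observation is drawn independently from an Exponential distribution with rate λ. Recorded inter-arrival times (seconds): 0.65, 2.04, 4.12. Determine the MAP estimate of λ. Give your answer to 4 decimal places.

The Exponential(rate=λ) likelihood is ∝ λ^n e^(−λΣtᵢ). Here n = 3 and Σtᵢ = 0.65 + 2.04 + 4.12 = 6.81.
Posterior ∝ λe^(−4λ) · λ^3e^(−6.81λ) = λ^4e^(−10.81λ), i.e. Gamma(5, 10.81).
Mode = (a−1)/b = 4/10.81 ≈ 0.3700.

λ̂_MAP = 0.3700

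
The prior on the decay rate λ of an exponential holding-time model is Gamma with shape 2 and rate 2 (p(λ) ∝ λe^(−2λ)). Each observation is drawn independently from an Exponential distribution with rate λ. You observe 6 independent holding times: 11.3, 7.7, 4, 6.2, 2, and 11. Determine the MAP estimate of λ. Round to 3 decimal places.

The Exponential(rate=λ) likelihood is ∝ λ^n e^(−λΣtᵢ). Here n = 6 and Σtᵢ = 11.3 + 7.7 + 4 + 6.2 + 2 + 11 = 42.2.
Posterior ∝ λe^(−2λ) · λ^6e^(−42.2λ) = λ^7e^(−44.2λ), i.e. Gamma(8, 44.2).
Mode = (a−1)/b = 7/44.2 ≈ 0.158.

λ̂_MAP = 0.158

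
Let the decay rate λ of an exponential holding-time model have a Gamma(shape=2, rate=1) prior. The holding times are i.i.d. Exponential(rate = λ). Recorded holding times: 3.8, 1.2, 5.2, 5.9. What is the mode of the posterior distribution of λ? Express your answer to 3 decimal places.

λ̂_MAP = 0.292

The Exponential(rate=λ) likelihood is ∝ λ^n e^(−λΣtᵢ). Here n = 4 and Σtᵢ = 3.8 + 1.2 + 5.2 + 5.9 = 16.1.
Posterior ∝ λe^(−1λ) · λ^4e^(−16.1λ) = λ^5e^(−17.1λ), i.e. Gamma(6, 17.1).
Mode = (a−1)/b = 5/17.1 ≈ 0.292.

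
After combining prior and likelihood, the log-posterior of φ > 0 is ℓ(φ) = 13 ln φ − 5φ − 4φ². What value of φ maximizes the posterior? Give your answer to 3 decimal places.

φ̂_MAP = 1.000

ℓ'(φ) = 13/φ − 5 − 8φ. Setting this to zero and multiplying by φ: 8φ² + 5φ − 13 = 0.
φ = (−5 + √(5² + 4·8·13)) / (2·8) = (−5 + √441) / 16 = (−5 + 21)/16 = 1.
ℓ''(φ) = −13/φ² − 8 < 0, confirming a maximum.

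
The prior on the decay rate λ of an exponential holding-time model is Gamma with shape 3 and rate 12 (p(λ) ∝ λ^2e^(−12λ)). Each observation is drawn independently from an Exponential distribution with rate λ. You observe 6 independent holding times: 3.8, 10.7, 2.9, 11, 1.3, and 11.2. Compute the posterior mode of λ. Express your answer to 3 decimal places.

λ̂_MAP = 0.151

The Exponential(rate=λ) likelihood is ∝ λ^n e^(−λΣtᵢ). Here n = 6 and Σtᵢ = 3.8 + 10.7 + 2.9 + 11 + 1.3 + 11.2 = 40.9.
Posterior ∝ λ^2e^(−12λ) · λ^6e^(−40.9λ) = λ^8e^(−52.9λ), i.e. Gamma(9, 52.9).
Mode = (a−1)/b = 8/52.9 ≈ 0.151.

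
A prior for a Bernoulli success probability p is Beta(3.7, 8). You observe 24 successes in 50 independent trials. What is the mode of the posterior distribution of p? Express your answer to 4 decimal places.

Prior: Beta(3.7, 8).
Data: 24 successes in 50 trials. The binomial likelihood contributes p^24(1−p)^26, so the posterior is Beta(3.7+24, 8+26) = Beta(27.7, 34).
For Beta(a, b) with a, b > 1 the mode is (a−1)/(a+b−2) = 26.7/59.7 ≈ 0.4472.

p̂_MAP = 0.4472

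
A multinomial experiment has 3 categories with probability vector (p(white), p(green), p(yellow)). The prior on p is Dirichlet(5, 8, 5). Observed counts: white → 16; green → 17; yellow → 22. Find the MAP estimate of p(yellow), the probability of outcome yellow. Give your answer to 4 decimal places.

The posterior is Dirichlet(αᵢ + nᵢ) = Dirichlet(21, 25, 27).
For a Dirichlet(a₁,…,a_K) with all aᵢ > 1, the mode has j-th component (aⱼ − 1)/(Σaᵢ − K).
Here Σaᵢ = 73 and K = 3, so p(yellow) = (27 − 1)/(73 − 3) = 26/70 ≈ 0.3714.

MAP estimate of p(yellow) = 0.3714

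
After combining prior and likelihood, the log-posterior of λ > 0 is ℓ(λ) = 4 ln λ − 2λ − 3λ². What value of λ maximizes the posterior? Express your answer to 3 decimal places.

λ̂_MAP = 0.667

ℓ'(λ) = 4/λ − 2 − 6λ. Setting this to zero and multiplying by λ: 6λ² + 2λ − 4 = 0.
λ = (−2 + √(2² + 4·6·4)) / (2·6) = (−2 + √100) / 12 = (−2 + 10)/12 = 2/3.
ℓ''(λ) = −4/λ² − 6 < 0, confirming a maximum.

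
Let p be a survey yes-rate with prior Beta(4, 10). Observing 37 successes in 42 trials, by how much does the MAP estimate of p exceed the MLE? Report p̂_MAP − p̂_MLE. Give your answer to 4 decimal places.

Posterior is Beta(41, 15); MAP = (41−1)/(56−2) = 40/54 ≈ 0.74074.
MLE ignores the prior: p̂_MLE = k/n = 37/42 ≈ 0.88095.
Difference = 40/54 − 37/42 = -53/378 ≈ -0.1402.

MAP − MLE = -0.1402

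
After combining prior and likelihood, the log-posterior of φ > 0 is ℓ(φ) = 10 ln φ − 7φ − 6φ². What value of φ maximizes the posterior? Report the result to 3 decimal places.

φ̂_MAP = 0.667

ℓ'(φ) = 10/φ − 7 − 12φ. Setting this to zero and multiplying by φ: 12φ² + 7φ − 10 = 0.
φ = (−7 + √(7² + 4·12·10)) / (2·12) = (−7 + √529) / 24 = (−7 + 23)/24 = 2/3.
ℓ''(φ) = −10/φ² − 12 < 0, confirming a maximum.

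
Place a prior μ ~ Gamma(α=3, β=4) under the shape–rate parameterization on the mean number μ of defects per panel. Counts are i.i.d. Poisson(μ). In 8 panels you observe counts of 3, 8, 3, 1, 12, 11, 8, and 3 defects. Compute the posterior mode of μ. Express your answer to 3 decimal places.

μ̂_MAP = 4.250

Σxᵢ = 3+8+3+1+12+11+8+3 = 49, with n = 8.
Posterior ∝ μ^2e^(−4μ) · μ^49e^(−8μ) = μ^51e^(−12μ), i.e. Gamma(shape=52, rate=12).
The mode of a Gamma(a, b) with a ≥ 1 (shape–rate) is (a−1)/b = 51/12 ≈ 4.250.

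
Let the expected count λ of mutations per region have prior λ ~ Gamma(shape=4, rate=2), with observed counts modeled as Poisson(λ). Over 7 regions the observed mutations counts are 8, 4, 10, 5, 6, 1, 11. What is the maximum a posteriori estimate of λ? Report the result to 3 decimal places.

Σxᵢ = 8+4+10+5+6+1+11 = 45, with n = 7.
Posterior ∝ λ^3e^(−2λ) · λ^45e^(−7λ) = λ^48e^(−9λ), i.e. Gamma(shape=49, rate=9).
The mode of a Gamma(a, b) with a ≥ 1 (shape–rate) is (a−1)/b = 48/9 ≈ 5.333.

λ̂_MAP = 5.333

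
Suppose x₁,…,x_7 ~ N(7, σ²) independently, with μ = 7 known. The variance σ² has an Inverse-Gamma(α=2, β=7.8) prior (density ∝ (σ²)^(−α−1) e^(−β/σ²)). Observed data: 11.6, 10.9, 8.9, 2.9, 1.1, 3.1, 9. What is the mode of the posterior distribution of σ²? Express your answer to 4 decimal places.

Sum of squared deviations about the known mean: SS = (11.6−7)² + (10.9−7)² + (8.9−7)² + (2.9−7)² + (1.1−7)² + (3.1−7)² + (9−7)² = 110.81.
The Normal likelihood contributes (σ²)^(−n/2) exp(−SS/(2σ²)), so the posterior is Inverse-Gamma(α + n/2, β + SS/2) = Inverse-Gamma(5.5, 63.205).
The mode of Inverse-Gamma(a, b) is b/(a+1) = 63.205/6.5 ≈ 9.7238.

σ̂²_MAP = 9.7238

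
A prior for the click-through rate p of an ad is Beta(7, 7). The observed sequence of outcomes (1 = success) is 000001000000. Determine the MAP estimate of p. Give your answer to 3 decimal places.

Prior: Beta(7, 7).
Data: 1 success in 12 trials (from the sequence). The binomial likelihood contributes p(1−p)^11, so the posterior is Beta(7+1, 7+11) = Beta(8, 18).
For Beta(a, b) with a, b > 1 the mode is (a−1)/(a+b−2) = 7/24 ≈ 0.292.

p̂_MAP = 0.292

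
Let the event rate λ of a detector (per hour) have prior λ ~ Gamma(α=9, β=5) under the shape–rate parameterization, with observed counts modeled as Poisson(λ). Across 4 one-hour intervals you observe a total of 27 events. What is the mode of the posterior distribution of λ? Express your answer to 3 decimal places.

Σxᵢ = 27, n = 4.
Posterior ∝ λ^8e^(−5λ) · λ^27e^(−4λ) = λ^35e^(−9λ), i.e. Gamma(shape=36, rate=9).
The mode of a Gamma(a, b) with a ≥ 1 (shape–rate) is (a−1)/b = 35/9 ≈ 3.889.

λ̂_MAP = 3.889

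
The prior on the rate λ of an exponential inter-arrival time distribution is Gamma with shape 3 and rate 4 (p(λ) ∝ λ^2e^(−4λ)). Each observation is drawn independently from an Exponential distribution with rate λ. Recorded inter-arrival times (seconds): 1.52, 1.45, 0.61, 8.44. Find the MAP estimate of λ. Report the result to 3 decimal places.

The Exponential(rate=λ) likelihood is ∝ λ^n e^(−λΣtᵢ). Here n = 4 and Σtᵢ = 1.52 + 1.45 + 0.61 + 8.44 = 12.02.
Posterior ∝ λ^2e^(−4λ) · λ^4e^(−12.02λ) = λ^6e^(−16.02λ), i.e. Gamma(7, 16.02).
Mode = (a−1)/b = 6/16.02 ≈ 0.375.

λ̂_MAP = 0.375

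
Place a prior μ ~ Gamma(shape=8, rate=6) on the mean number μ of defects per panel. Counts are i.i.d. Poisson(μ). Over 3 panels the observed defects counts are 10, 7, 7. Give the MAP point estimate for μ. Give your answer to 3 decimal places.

μ̂_MAP = 3.444

Σxᵢ = 10+7+7 = 24, with n = 3.
Posterior ∝ μ^7e^(−6μ) · μ^24e^(−3μ) = μ^31e^(−9μ), i.e. Gamma(shape=32, rate=9).
The mode of a Gamma(a, b) with a ≥ 1 (shape–rate) is (a−1)/b = 31/9 ≈ 3.444.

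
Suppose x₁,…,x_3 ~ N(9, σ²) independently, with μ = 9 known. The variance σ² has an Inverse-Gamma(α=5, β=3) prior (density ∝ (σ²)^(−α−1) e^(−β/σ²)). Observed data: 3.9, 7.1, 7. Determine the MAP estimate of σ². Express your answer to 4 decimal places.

Sum of squared deviations about the known mean: SS = (3.9−9)² + (7.1−9)² + (7−9)² = 33.62.
The Normal likelihood contributes (σ²)^(−n/2) exp(−SS/(2σ²)), so the posterior is Inverse-Gamma(α + n/2, β + SS/2) = Inverse-Gamma(6.5, 19.81).
The mode of Inverse-Gamma(a, b) is b/(a+1) = 19.81/7.5 ≈ 2.6413.

σ̂²_MAP = 2.6413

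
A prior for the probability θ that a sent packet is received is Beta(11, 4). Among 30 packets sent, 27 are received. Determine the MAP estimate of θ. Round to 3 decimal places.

Prior: Beta(11, 4).
Data: 27 successes in 30 trials. The binomial likelihood contributes θ^27(1−θ)^3, so the posterior is Beta(11+27, 4+3) = Beta(38, 7).
For Beta(a, b) with a, b > 1 the mode is (a−1)/(a+b−2) = 37/43 ≈ 0.860.

θ̂_MAP = 0.860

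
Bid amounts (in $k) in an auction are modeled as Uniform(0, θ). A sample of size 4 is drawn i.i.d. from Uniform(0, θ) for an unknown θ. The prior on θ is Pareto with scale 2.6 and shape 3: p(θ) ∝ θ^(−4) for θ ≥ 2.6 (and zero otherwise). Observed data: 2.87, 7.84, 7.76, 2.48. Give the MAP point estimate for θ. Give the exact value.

The Uniform(0, θ) likelihood is θ^(−n) for θ ≥ max(xᵢ), zero otherwise. Here max(xᵢ) = 7.84.
Posterior ∝ θ^(−4) · θ^(−4) = θ^(−8) on θ ≥ max(2.6, 7.84) = 7.84.
This density is strictly decreasing in θ, so the posterior mode lies at the lower boundary of the support.

θ̂_MAP = 7.84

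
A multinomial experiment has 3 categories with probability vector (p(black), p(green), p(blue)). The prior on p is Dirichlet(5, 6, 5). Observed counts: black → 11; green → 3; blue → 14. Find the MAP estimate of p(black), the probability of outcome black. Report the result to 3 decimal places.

The posterior is Dirichlet(αᵢ + nᵢ) = Dirichlet(16, 9, 19).
For a Dirichlet(a₁,…,a_K) with all aᵢ > 1, the mode has j-th component (aⱼ − 1)/(Σaᵢ − K).
Here Σaᵢ = 44 and K = 3, so p(black) = (16 − 1)/(44 − 3) = 15/41 ≈ 0.366.

MAP estimate of p(black) = 0.366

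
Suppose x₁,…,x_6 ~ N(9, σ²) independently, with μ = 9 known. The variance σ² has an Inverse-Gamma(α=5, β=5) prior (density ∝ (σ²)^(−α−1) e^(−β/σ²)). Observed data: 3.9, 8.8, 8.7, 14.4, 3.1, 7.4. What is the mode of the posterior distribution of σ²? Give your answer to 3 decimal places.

Sum of squared deviations about the known mean: SS = (3.9−9)² + (8.8−9)² + (8.7−9)² + (14.4−9)² + (3.1−9)² + (7.4−9)² = 92.67.
The Normal likelihood contributes (σ²)^(−n/2) exp(−SS/(2σ²)), so the posterior is Inverse-Gamma(α + n/2, β + SS/2) = Inverse-Gamma(8, 51.335).
The mode of Inverse-Gamma(a, b) is b/(a+1) = 51.335/9 ≈ 5.704.

σ̂²_MAP = 5.704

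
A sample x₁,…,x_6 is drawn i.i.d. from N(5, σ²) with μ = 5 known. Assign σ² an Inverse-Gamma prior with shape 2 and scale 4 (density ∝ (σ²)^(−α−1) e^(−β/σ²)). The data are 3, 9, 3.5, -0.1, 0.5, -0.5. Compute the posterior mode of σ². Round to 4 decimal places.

σ̂²_MAP = 8.8967

Sum of squared deviations about the known mean: SS = (3−5)² + (9−5)² + (3.5−5)² + (-0.1−5)² + (0.5−5)² + (-0.5−5)² = 98.76.
The Normal likelihood contributes (σ²)^(−n/2) exp(−SS/(2σ²)), so the posterior is Inverse-Gamma(α + n/2, β + SS/2) = Inverse-Gamma(5, 53.38).
The mode of Inverse-Gamma(a, b) is b/(a+1) = 53.38/6 ≈ 8.8967.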